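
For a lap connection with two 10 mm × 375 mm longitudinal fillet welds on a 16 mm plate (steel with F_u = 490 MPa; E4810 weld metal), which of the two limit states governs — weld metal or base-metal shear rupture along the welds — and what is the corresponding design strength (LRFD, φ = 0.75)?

φR_n ≈ 1150 kN (weld metal governs)

E48XX → F_EXX = 480 MPa.
t_e = 0.707 × 10 = 7.07 mm; L = 750 mm.
Weld metal: φR_n = 0.75 × 0.6 × 480 × 7.07 × 750 × 10⁻³ = 1145 kN.
Base metal (shear rupture): φR_n = 0.75 × 0.6 × 490 × 16 × 750 × 10⁻³ = 2646 kN.
Governing: weld metal.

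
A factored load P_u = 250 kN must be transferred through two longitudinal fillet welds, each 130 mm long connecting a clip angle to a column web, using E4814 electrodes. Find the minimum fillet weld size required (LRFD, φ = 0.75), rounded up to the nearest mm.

w = 7 mm

E48XX → F_EXX = 480 MPa.
Total weld length L = 260 mm.
Required throat t_e = P_u / (φ × 0.6 F_EXX × L) = 250 / (0.75 × 0.6 × 480 × 260 × 10⁻³) = 4.452 mm.
Required leg w = t_e / 0.707 = 6.296 mm → use 7 mm.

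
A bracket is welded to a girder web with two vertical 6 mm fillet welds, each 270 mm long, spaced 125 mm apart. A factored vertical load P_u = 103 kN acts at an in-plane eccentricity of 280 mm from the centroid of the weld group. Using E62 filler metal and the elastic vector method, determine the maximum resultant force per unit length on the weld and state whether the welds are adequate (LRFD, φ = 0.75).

E62XX → F_EXX = 620 MPa.
Total weld length L_w = 540 mm. Treat welds as unit-width lines.
Polar moment about centroid: J = 2[d³/12 + d(b/2)²] = 2[270³/12 + 270×62.5²] = 5390000 mm³.
Direct shear f_v = P/L_w = 103×10³ / 540 = 190.7 N/mm (vertical).
Torsion M = P·e = 103×10³ × 280 = 28840000 N·mm.
Critical point at (x, y) = (62.5, 135) from centroid. f_tx = M·y/J = 722.4 N/mm; f_ty = M·x/J = 334.4 N/mm.
Resultant f_max = √[f_tx² + (f_v + f_ty)²] = √[722.4² + (190.7 + 334.4)²] = 893.1 N/mm.
Capacity per unit length: φr_n = 0.75 × 0.6 × 620 × (0.707 × 6) = 1184 N/mm.
893.1 ≤ 1184 → adequate.

f_max ≈ 893 N/mm; adequate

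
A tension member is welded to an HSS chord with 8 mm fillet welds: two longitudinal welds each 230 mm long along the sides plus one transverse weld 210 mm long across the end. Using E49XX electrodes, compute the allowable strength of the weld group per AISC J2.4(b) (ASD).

R_n/Ω ≈ 587 kN

E49XX → F_EXX = 490 MPa.
t_e = 0.707 × 8 = 5.656 mm.
R_nwl = 0.6 × 490 × 5.656 × 460 × 10⁻³ = 764.9 kN (longitudinal, 2 welds).
R_nwt = 0.6 × 490 × 5.656 × 210 × 10⁻³ = 349.2 kN (transverse, base value).
(i) R_nwl + R_nwt = 1114 kN; (ii) 0.85 R_nwl + 1.5 R_nwt = 1174 kN.
R_n = max = 1174 kN [governs: (ii)]; R_n/Ω = 587 kN.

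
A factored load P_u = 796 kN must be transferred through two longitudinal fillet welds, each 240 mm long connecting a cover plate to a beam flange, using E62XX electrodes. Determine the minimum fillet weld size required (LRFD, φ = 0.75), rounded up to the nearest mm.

w = 9 mm

E62XX → F_EXX = 620 MPa.
Total weld length L = 480 mm.
Required throat t_e = P_u / (φ × 0.6 F_EXX × L) = 796 / (0.75 × 0.6 × 620 × 480 × 10⁻³) = 5.944 mm.
Required leg w = t_e / 0.707 = 8.407 mm → use 9 mm.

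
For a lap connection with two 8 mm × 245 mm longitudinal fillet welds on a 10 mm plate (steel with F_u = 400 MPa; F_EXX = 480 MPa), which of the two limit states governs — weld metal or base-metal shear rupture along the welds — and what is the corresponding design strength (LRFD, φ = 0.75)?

φR_n ≈ 599 kN (weld metal governs)

t_e = 0.707 × 8 = 5.656 mm; L = 490 mm.
Weld metal: φR_n = 0.75 × 0.6 × 480 × 5.656 × 490 × 10⁻³ = 598.6 kN.
Base metal (shear rupture): φR_n = 0.75 × 0.6 × 400 × 10 × 490 × 10⁻³ = 882 kN.
Governing: weld metal.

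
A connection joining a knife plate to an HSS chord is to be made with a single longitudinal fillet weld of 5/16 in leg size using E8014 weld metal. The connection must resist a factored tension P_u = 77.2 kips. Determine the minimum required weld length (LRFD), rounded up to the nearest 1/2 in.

E80XX → F_EXX = 80 ksi.
Throat t_e = 0.707 × 0.3125 = 0.2209 in.
φr_n = 0.75 × 0.6 × 80 × 0.2209 = 7.954 kips/in.
L_req = P_u / φr_n = 77.2 / 7.954 = 9.706 in total.
Round up → use L = 10 in.

L = 10 in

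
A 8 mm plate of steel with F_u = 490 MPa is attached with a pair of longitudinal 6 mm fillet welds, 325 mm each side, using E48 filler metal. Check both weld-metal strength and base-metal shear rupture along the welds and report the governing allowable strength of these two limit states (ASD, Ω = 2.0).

R_n/Ω ≈ 397 kN (weld metal governs)

E48XX → F_EXX = 480 MPa.
t_e = 0.707 × 6 = 4.242 mm; L = 650 mm.
Weld metal: R_n/Ω = (1/2.0) × 0.6 × 480 × 4.242 × 650 × 10⁻³ = 397.1 kN.
Base metal (shear rupture): R_n/Ω = (1/2.0) × 0.6 × 490 × 8 × 650 × 10⁻³ = 764.4 kN.
Governing: weld metal.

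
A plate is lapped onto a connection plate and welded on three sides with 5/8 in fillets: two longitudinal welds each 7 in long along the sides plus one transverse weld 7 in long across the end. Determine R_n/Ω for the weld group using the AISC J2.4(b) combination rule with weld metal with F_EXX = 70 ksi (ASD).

t_e = 0.707 × 0.625 = 0.4419 in.
R_nwl = 0.6 × 70 × 0.4419 × 14 = 259.8 kips (longitudinal, 2 welds).
R_nwt = 0.6 × 70 × 0.4419 × 7 = 129.9 kips (transverse, base value).
(i) R_nwl + R_nwt = 389.7 kips; (ii) 0.85 R_nwl + 1.5 R_nwt = 415.7 kips.
R_n = max = 415.7 kips [governs: (ii)]; R_n/Ω = 207.9 kips.

R_n/Ω ≈ 208 kips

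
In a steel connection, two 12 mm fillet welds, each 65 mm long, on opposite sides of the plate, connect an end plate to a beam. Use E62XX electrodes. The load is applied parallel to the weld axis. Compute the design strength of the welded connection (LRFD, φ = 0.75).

φR_n ≈ 308 kN

E62XX → F_EXX = 620 MPa.
Effective throat t_e = 0.707 × 12 = 8.484 mm.
Total length L = 130 mm; A_we = 8.484 × 130 = 1103 mm².
F_nw = 0.6 F_EXX = 0.6 × 620 = 372 MPa.
φR_n = 0.75 × 372 × 1103 × 10⁻³ = 307.7 kN.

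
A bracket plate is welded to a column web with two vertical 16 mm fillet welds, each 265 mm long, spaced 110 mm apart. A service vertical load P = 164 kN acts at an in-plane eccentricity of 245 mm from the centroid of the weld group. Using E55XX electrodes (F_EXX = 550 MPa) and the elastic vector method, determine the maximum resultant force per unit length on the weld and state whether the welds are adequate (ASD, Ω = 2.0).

Total weld length L_w = 530 mm. Treat welds as unit-width lines.
Polar moment about centroid: J = 2[d³/12 + d(b/2)²] = 2[265³/12 + 265×55²] = 4705000 mm³.
Direct shear f_v = P/L_w = 164×10³ / 530 = 309.4 N/mm (vertical).
Torsion M = P·e = 164×10³ × 245 = 40180000 N·mm.
Critical point at (x, y) = (55, 132.5) from centroid. f_tx = M·y/J = 1132 N/mm; f_ty = M·x/J = 469.7 N/mm.
Resultant f_max = √[f_tx² + (f_v + f_ty)²] = √[1132² + (309.4 + 469.7)²] = 1374 N/mm.
Capacity per unit length: r_n/Ω = (1/2.0) × 0.6 × 550 × (0.707 × 16) = 1866 N/mm.
1374 ≤ 1866 → adequate.

f_max ≈ 1370 N/mm; adequate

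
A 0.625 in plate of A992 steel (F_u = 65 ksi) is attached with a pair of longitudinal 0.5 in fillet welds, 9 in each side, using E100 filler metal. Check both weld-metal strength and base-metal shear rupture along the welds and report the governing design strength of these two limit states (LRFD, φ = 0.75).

E100XX → F_EXX = 100 ksi.
t_e = 0.707 × 0.5 = 0.3535 in; L = 18 in.
Weld metal: φR_n = 0.75 × 0.6 × 100 × 0.3535 × 18 = 286.3 kip.
Base metal (shear rupture): φR_n = 0.75 × 0.6 × 65 × 0.625 × 18 = 329.1 kip.
Governing: weld metal.

φR_n ≈ 286 kip (weld metal governs)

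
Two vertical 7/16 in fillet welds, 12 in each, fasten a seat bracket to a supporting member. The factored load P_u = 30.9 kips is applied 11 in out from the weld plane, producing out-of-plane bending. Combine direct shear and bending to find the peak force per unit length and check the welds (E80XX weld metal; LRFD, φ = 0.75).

E80XX → F_EXX = 80 ksi.
L_w = 2 × 12 = 24 in; section modulus (unit throat) S = 2 × L²/6 = 48 in².
Direct shear f_v = P/L_w = 30.9/24 = 1.287 kip/in.
Moment M = P × e = 30.9 × 11 = 339.9 kip·in; bending f_b = M/S = 7.081 kip/in.
f_max = √(f_v² + f_b²) = √(1.287² + 7.081²) = 7.197 kip/in.
φr_n = 0.75 × 0.6 × 80 × (0.707 × 0.4375) = 11.14 kip/in → adequate.

f_max ≈ 7.2 kip/in; adequate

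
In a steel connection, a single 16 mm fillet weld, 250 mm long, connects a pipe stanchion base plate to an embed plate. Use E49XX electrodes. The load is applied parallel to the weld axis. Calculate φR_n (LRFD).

E49XX → F_EXX = 490 MPa.
Effective throat t_e = 0.707 × 16 = 11.31 mm.
Total length L = 250 mm; A_we = 11.31 × 250 = 2828 mm².
F_nw = 0.6 F_EXX = 0.6 × 490 = 294 MPa.
φR_n = 0.75 × 294 × 2828 × 10⁻³ = 623.6 kN.

φR_n ≈ 624 kN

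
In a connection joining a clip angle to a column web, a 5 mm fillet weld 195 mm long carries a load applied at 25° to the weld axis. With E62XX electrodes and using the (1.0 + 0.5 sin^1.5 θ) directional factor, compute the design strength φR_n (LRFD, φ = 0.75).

φR_n ≈ 219 kN

E62XX → F_EXX = 620 MPa.
t_e = 0.707 × 5 = 3.535 mm; A_we = 3.535 × 195 = 689.3 mm².
Directional factor: 1.0 + 0.5 sin^1.5(25°) = 1.137.
F_nw = 0.6 × 620 × 1.137 = 423.1 MPa.
φR_n = 0.75 × 423.1 × 689.3 × 10⁻³ = 218.7 kN.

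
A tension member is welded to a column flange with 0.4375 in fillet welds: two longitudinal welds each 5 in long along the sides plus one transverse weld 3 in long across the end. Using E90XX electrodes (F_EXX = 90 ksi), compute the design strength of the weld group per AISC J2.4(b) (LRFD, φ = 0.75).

φR_n ≈ 163 kip

t_e = 0.707 × 0.4375 = 0.3093 in.
R_nwl = 0.6 × 90 × 0.3093 × 10 = 167 kip (longitudinal, 2 welds).
R_nwt = 0.6 × 90 × 0.3093 × 3 = 50.11 kip (transverse, base value).
(i) R_nwl + R_nwt = 217.1 kip; (ii) 0.85 R_nwl + 1.5 R_nwt = 217.1 kip.
R_n = max = 217.1 kip [governs: (ii)]; φR_n = 162.9 kip.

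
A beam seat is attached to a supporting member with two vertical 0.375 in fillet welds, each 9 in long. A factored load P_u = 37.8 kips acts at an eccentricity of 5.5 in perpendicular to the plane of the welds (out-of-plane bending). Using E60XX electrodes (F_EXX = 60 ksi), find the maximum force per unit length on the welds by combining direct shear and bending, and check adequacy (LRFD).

L_w = 2 × 9 = 18 in; section modulus (unit throat) S = 2 × L²/6 = 27 in².
Direct shear f_v = P/L_w = 37.8/18 = 2.1 kip/in.
Moment M = P × e = 37.8 × 5.5 = 207.9 kip·in; bending f_b = M/S = 7.7 kip/in.
f_max = √(f_v² + f_b²) = √(2.1² + 7.7²) = 7.981 kip/in.
φr_n = 0.75 × 0.6 × 60 × (0.707 × 0.375) = 7.158 kip/in → NOT adequate.

f_max ≈ 7.98 kip/in; NOT adequate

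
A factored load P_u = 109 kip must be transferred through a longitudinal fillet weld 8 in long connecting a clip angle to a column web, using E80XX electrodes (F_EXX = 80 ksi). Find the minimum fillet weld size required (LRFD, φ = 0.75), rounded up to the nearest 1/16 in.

w = 9/16 in

Total weld length L = 8 in.
Required throat t_e = P_u / (φ × 0.6 F_EXX × L) = 109 / (0.75 × 0.6 × 80 × 8) = 0.3785 in.
Required leg w = t_e / 0.707 = 0.5353 in → use 9/16 in.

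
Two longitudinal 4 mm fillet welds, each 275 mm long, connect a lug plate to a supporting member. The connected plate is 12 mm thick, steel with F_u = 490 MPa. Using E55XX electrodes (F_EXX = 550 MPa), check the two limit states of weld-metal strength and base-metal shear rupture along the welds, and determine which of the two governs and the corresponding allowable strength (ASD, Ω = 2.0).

t_e = 0.707 × 4 = 2.828 mm; L = 550 mm.
Weld metal: R_n/Ω = (1/2.0) × 0.6 × 550 × 2.828 × 550 × 10⁻³ = 256.6 kN.
Base metal (shear rupture): R_n/Ω = (1/2.0) × 0.6 × 490 × 12 × 550 × 10⁻³ = 970.2 kN.
Governing: weld metal.

R_n/Ω ≈ 257 kN (weld metal governs)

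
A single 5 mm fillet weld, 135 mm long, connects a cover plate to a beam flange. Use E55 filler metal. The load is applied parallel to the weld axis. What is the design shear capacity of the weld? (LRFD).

φR_n ≈ 118 kN

E55XX → F_EXX = 550 MPa.
Effective throat t_e = 0.707 × 5 = 3.535 mm.
Total length L = 135 mm; A_we = 3.535 × 135 = 477.2 mm².
F_nw = 0.6 F_EXX = 0.6 × 550 = 330 MPa.
φR_n = 0.75 × 330 × 477.2 × 10⁻³ = 118.1 kN.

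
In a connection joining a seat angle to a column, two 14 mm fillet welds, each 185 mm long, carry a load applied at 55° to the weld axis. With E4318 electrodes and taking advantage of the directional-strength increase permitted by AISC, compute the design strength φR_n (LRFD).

E43XX → F_EXX = 430 MPa.
t_e = 0.707 × 14 = 9.898 mm; A_we = 9.898 × 370 = 3662 mm².
Directional factor: 1.0 + 0.5 sin^1.5(55°) = 1.371.
F_nw = 0.6 × 430 × 1.371 = 353.6 MPa.
φR_n = 0.75 × 353.6 × 3662 × 10⁻³ = 971.3 kN.

φR_n ≈ 971 kN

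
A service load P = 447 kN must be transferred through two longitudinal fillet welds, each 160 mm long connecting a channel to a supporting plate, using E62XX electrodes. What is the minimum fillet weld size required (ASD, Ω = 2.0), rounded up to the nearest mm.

E62XX → F_EXX = 620 MPa.
Total weld length L = 320 mm.
Required throat t_e = P × Ω / (0.6 F_EXX × L) = 447 × 2.0 / (0.6 × 620 × 320 × 10⁻³) = 7.51 mm.
Required leg w = t_e / 0.707 = 10.62 mm → use 11 mm.

w = 11 mm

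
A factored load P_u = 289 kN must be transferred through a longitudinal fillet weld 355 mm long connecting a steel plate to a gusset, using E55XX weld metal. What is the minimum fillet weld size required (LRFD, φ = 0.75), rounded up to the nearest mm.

w = 5 mm

E55XX → F_EXX = 550 MPa.
Total weld length L = 355 mm.
Required throat t_e = P_u / (φ × 0.6 F_EXX × L) = 289 / (0.75 × 0.6 × 550 × 355 × 10⁻³) = 3.289 mm.
Required leg w = t_e / 0.707 = 4.652 mm → use 5 mm.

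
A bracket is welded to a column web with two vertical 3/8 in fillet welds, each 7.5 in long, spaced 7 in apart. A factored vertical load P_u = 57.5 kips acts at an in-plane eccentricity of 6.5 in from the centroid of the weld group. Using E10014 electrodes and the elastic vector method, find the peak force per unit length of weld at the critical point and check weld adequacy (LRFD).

f_max ≈ 10.5 kip/in; adequate

E100XX → F_EXX = 100 ksi.
Total weld length L_w = 15 in. Treat welds as unit-width lines.
Polar moment about centroid: J = 2[d³/12 + d(b/2)²] = 2[7.5³/12 + 7.5×3.5²] = 254.1 in³.
Direct shear f_v = P/L_w = 57.5 / 15 = 3.833 kip/in (vertical).
Torsion M = P·e = 57.5 × 6.5 = 373.75 kip·in.
Critical point at (x, y) = (3.5, 3.75) from centroid. f_tx = M·y/J = 5.517 kip/in; f_ty = M·x/J = 5.149 kip/in.
Resultant f_max = √[f_tx² + (f_v + f_ty)²] = √[5.517² + (3.833 + 5.149)²] = 10.54 kip/in.
Capacity per unit length: φr_n = 0.75 × 0.6 × 100 × (0.707 × 0.375) = 11.93 kip/in.
10.54 ≤ 11.93 → adequate.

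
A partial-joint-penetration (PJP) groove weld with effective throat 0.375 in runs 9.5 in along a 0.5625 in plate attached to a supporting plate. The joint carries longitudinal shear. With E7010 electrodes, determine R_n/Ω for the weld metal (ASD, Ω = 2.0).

E70XX → F_EXX = 70 ksi.
Effective throat (given) t_e = 0.375 in.
A_we = 0.375 × 9.5 = 3.562 in².
F_nw = 0.6 F_EXX = 42 ksi.
R_n/Ω = (42 × 3.562) / 2.0 = 74.81 kips.

R_n/Ω ≈ 74.8 kips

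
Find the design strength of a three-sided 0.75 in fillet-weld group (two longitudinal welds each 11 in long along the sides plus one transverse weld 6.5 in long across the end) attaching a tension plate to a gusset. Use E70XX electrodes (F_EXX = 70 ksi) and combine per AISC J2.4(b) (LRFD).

φR_n ≈ 476 kip

t_e = 0.707 × 0.75 = 0.5302 in.
R_nwl = 0.6 × 70 × 0.5302 × 22 = 490 kip (longitudinal, 2 welds).
R_nwt = 0.6 × 70 × 0.5302 × 6.5 = 144.8 kip (transverse, base value).
(i) R_nwl + R_nwt = 634.7 kip; (ii) 0.85 R_nwl + 1.5 R_nwt = 633.6 kip.
R_n = max = 634.7 kip [governs: (i)]; φR_n = 476 kip.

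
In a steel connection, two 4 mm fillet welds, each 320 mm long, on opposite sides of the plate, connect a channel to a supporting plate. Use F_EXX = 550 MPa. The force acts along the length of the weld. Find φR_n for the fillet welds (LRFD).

Effective throat t_e = 0.707 × 4 = 2.828 mm.
Total length L = 640 mm; A_we = 2.828 × 640 = 1810 mm².
F_nw = 0.6 F_EXX = 0.6 × 550 = 330 MPa.
φR_n = 0.75 × 330 × 1810 × 10⁻³ = 448 kN.

φR_n ≈ 448 kN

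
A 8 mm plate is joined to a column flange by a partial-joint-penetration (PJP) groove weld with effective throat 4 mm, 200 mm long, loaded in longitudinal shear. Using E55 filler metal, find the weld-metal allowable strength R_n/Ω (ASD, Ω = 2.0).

E55XX → F_EXX = 550 MPa.
Effective throat (given) t_e = 4 mm.
A_we = 4 × 200 = 800 mm².
F_nw = 0.6 F_EXX = 330 MPa.
R_n/Ω = (330 × 800) / 2.0 × 10⁻³ = 132 kN.

R_n/Ω ≈ 132 kN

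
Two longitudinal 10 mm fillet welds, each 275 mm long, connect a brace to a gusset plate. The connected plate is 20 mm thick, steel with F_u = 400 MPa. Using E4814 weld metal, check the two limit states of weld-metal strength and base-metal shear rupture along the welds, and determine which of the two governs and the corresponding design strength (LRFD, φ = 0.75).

E48XX → F_EXX = 480 MPa.
t_e = 0.707 × 10 = 7.07 mm; L = 550 mm.
Weld metal: φR_n = 0.75 × 0.6 × 480 × 7.07 × 550 × 10⁻³ = 839.9 kN.
Base metal (shear rupture): φR_n = 0.75 × 0.6 × 400 × 20 × 550 × 10⁻³ = 1980 kN.
Governing: weld metal.

φR_n ≈ 840 kN (weld metal governs)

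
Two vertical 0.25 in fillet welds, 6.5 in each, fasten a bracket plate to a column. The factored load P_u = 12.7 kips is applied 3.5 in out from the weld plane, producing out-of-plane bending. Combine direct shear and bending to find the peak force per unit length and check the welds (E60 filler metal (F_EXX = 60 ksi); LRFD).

f_max ≈ 3.3 kip/in; adequate

L_w = 2 × 6.5 = 13 in; section modulus (unit throat) S = 2 × L²/6 = 14.08 in².
Direct shear f_v = P/L_w = 12.7/13 = 0.9769 kip/in.
Moment M = P × e = 12.7 × 3.5 = 44.45 kip·in; bending f_b = M/S = 3.156 kip/in.
f_max = √(f_v² + f_b²) = √(0.9769² + 3.156²) = 3.304 kip/in.
φr_n = 0.75 × 0.6 × 60 × (0.707 × 0.25) = 4.772 kip/in → adequate.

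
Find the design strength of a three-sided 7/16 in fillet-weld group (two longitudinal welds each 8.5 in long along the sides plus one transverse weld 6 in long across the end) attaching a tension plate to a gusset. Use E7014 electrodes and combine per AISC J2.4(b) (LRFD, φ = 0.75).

E70XX → F_EXX = 70 ksi.
t_e = 0.707 × 0.4375 = 0.3093 in.
R_nwl = 0.6 × 70 × 0.3093 × 17 = 220.8 kip (longitudinal, 2 welds).
R_nwt = 0.6 × 70 × 0.3093 × 6 = 77.95 kip (transverse, base value).
(i) R_nwl + R_nwt = 298.8 kip; (ii) 0.85 R_nwl + 1.5 R_nwt = 304.6 kip.
R_n = max = 304.6 kip [governs: (ii)]; φR_n = 228.5 kip.

φR_n ≈ 228 kip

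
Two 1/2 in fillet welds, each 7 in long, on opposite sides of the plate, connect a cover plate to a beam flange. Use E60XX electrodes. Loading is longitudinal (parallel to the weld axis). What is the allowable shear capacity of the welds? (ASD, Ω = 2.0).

E60XX → F_EXX = 60 ksi.
Effective throat t_e = 0.707 × 0.5 = 0.3535 in.
Total length L = 14 in; A_we = 0.3535 × 14 = 4.949 in².
F_nw = 0.6 F_EXX = 0.6 × 60 = 36 ksi.
R_n = 36 × 4.949 = 178.2 kips; R_n/Ω = 178.2/2.0 = 89.08 kips.

R_n/Ω ≈ 89.1 kips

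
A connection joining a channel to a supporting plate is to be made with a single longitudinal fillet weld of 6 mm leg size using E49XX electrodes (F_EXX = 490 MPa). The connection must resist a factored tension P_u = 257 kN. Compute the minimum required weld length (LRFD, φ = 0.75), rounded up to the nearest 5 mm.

L = 275 mm

Throat t_e = 0.707 × 6 = 4.242 mm.
φr_n = 0.75 × 0.6 × 490 × 4.242 × 10⁻³ = 0.9354 kN/mm.
L_req = P_u / φr_n = 257 / 0.9354 = 274.8 mm total.
Round up → use L = 275 mm.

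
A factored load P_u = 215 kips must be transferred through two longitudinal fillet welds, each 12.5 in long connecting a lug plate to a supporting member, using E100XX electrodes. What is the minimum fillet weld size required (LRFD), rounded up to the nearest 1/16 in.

E100XX → F_EXX = 100 ksi.
Total weld length L = 25 in.
Required throat t_e = P_u / (φ × 0.6 F_EXX × L) = 215 / (0.75 × 0.6 × 100 × 25) = 0.1911 in.
Required leg w = t_e / 0.707 = 0.2703 in → use 5/16 in.

w = 5/16 in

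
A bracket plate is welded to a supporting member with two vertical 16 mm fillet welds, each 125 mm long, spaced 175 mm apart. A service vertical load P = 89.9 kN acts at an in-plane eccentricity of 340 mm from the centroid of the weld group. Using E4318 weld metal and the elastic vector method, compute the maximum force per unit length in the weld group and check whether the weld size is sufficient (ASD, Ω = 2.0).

E43XX → F_EXX = 430 MPa.
Total weld length L_w = 250 mm. Treat welds as unit-width lines.
Polar moment about centroid: J = 2[d³/12 + d(b/2)²] = 2[125³/12 + 125×87.5²] = 2240000 mm³.
Direct shear f_v = P/L_w = 89.9×10³ / 250 = 359.6 N/mm (vertical).
Torsion M = P·e = 89.9×10³ × 340 = 30566000 N·mm.
Critical point at (x, y) = (87.5, 62.5) from centroid. f_tx = M·y/J = 853 N/mm; f_ty = M·x/J = 1194 N/mm.
Resultant f_max = √[f_tx² + (f_v + f_ty)²] = √[853² + (359.6 + 1194)²] = 1773 N/mm.
Capacity per unit length: r_n/Ω = (1/2.0) × 0.6 × 430 × (0.707 × 16) = 1459 N/mm.
1773 > 1459 → NOT adequate.

f_max ≈ 1770 N/mm; NOT adequate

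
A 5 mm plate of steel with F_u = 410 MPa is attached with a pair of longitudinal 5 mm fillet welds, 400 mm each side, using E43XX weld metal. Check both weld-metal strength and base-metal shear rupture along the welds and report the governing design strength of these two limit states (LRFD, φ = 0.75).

E43XX → F_EXX = 430 MPa.
t_e = 0.707 × 5 = 3.535 mm; L = 800 mm.
Weld metal: φR_n = 0.75 × 0.6 × 430 × 3.535 × 800 × 10⁻³ = 547.2 kN.
Base metal (shear rupture): φR_n = 0.75 × 0.6 × 410 × 5 × 800 × 10⁻³ = 738 kN.
Governing: weld metal.

φR_n ≈ 547 kN (weld metal governs)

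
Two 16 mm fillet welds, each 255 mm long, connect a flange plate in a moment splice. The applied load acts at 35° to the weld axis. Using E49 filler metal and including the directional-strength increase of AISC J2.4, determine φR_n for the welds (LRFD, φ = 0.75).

E49XX → F_EXX = 490 MPa.
t_e = 0.707 × 16 = 11.31 mm; A_we = 11.31 × 510 = 5769 mm².
Directional factor: 1.0 + 0.5 sin^1.5(35°) = 1.217.
F_nw = 0.6 × 490 × 1.217 = 357.9 MPa.
φR_n = 0.75 × 357.9 × 5769 × 10⁻³ = 1548 kN.

φR_n ≈ 1550 kN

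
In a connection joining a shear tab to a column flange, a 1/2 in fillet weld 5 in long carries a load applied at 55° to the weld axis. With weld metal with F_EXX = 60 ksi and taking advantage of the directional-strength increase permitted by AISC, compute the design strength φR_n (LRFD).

t_e = 0.707 × 0.5 = 0.3535 in; A_we = 0.3535 × 5 = 1.767 in².
Directional factor: 1.0 + 0.5 sin^1.5(55°) = 1.371.
F_nw = 0.6 × 60 × 1.371 = 49.35 ksi.
φR_n = 0.75 × 49.35 × 1.767 = 65.41 kips.

φR_n ≈ 65.4 kips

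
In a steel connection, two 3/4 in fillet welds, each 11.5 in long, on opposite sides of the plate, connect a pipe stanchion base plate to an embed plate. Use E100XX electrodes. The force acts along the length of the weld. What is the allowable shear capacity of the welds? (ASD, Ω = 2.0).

R_n/Ω ≈ 366 kips

E100XX → F_EXX = 100 ksi.
Effective throat t_e = 0.707 × 0.75 = 0.5302 in.
Total length L = 23 in; A_we = 0.5302 × 23 = 12.2 in².
F_nw = 0.6 F_EXX = 0.6 × 100 = 60 ksi.
R_n = 60 × 12.2 = 731.7 kips; R_n/Ω = 731.7/2.0 = 365.9 kips.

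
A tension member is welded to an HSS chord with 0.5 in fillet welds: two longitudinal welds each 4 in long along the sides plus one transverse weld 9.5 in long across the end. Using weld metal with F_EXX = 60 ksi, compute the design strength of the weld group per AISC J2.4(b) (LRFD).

t_e = 0.707 × 0.5 = 0.3535 in.
R_nwl = 0.6 × 60 × 0.3535 × 8 = 101.8 kips (longitudinal, 2 welds).
R_nwt = 0.6 × 60 × 0.3535 × 9.5 = 120.9 kips (transverse, base value).
(i) R_nwl + R_nwt = 222.7 kips; (ii) 0.85 R_nwl + 1.5 R_nwt = 267.9 kips.
R_n = max = 267.9 kips [governs: (ii)]; φR_n = 200.9 kips.

φR_n ≈ 201 kips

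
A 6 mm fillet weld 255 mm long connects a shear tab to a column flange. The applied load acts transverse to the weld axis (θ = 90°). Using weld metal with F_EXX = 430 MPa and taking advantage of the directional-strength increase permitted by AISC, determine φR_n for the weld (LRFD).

φR_n ≈ 314 kN

t_e = 0.707 × 6 = 4.242 mm; A_we = 4.242 × 255 = 1082 mm².
Directional factor: 1.0 + 0.5 sin^1.5(90°) = 1.5.
F_nw = 0.6 × 430 × 1.5 = 387 MPa.
φR_n = 0.75 × 387 × 1082 × 10⁻³ = 314 kN.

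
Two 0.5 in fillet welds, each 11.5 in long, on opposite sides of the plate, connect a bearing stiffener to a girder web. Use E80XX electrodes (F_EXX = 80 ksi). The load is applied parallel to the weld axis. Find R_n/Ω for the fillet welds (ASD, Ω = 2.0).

Effective throat t_e = 0.707 × 0.5 = 0.3535 in.
Total length L = 23 in; A_we = 0.3535 × 23 = 8.13 in².
F_nw = 0.6 F_EXX = 0.6 × 80 = 48 ksi.
R_n = 48 × 8.13 = 390.3 kip; R_n/Ω = 390.3/2.0 = 195.1 kip.

R_n/Ω ≈ 195 kip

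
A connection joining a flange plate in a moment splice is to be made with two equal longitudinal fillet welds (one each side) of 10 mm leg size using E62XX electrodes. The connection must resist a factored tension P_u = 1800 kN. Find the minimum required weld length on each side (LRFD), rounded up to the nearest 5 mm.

E62XX → F_EXX = 620 MPa.
Throat t_e = 0.707 × 10 = 7.07 mm.
φr_n = 0.75 × 0.6 × 620 × 7.07 × 10⁻³ = 1.973 kN/mm.
L_req = P_u / φr_n = 1800 / 1.973 = 912.5 mm total.
Per side: 912.5 / 2 = 456.3 mm.
Round up → use L = 460 mm on each side.

L = 460 mm on each side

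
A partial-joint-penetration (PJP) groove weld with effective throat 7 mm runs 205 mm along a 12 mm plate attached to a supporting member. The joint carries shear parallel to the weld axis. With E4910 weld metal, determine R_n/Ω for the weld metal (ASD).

R_n/Ω ≈ 211 kN

E49XX → F_EXX = 490 MPa.
Effective throat (given) t_e = 7 mm.
A_we = 7 × 205 = 1435 mm².
F_nw = 0.6 F_EXX = 294 MPa.
R_n/Ω = (294 × 1435) / 2.0 × 10⁻³ = 210.9 kN.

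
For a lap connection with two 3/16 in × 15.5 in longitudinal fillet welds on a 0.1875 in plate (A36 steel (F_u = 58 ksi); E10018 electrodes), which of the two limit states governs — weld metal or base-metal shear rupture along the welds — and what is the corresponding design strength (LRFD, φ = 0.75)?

E100XX → F_EXX = 100 ksi.
t_e = 0.707 × 0.1875 = 0.1326 in; L = 31 in.
Weld metal: φR_n = 0.75 × 0.6 × 100 × 0.1326 × 31 = 184.9 kips.
Base metal (shear rupture): φR_n = 0.75 × 0.6 × 58 × 0.1875 × 31 = 151.7 kips.
Governing: base-metal shear rupture.

φR_n ≈ 152 kips (base-metal shear rupture governs)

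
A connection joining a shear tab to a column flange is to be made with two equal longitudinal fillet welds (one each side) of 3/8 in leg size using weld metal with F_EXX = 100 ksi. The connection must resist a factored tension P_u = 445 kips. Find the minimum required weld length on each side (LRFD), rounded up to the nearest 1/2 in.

Throat t_e = 0.707 × 0.375 = 0.2651 in.
φr_n = 0.75 × 0.6 × 100 × 0.2651 = 11.93 kips/in.
L_req = P_u / φr_n = 445 / 11.93 = 37.3 in total.
Per side: 37.3 / 2 = 18.65 in.
Round up → use L = 19 in on each side.

L = 19 in on each side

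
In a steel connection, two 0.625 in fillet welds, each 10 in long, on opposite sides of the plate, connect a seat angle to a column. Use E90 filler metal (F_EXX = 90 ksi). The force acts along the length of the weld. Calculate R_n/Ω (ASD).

Effective throat t_e = 0.707 × 0.625 = 0.4419 in.
Total length L = 20 in; A_we = 0.4419 × 20 = 8.837 in².
F_nw = 0.6 F_EXX = 0.6 × 90 = 54 ksi.
R_n = 54 × 8.837 = 477.2 kip; R_n/Ω = 477.2/2.0 = 238.6 kip.

R_n/Ω ≈ 239 kip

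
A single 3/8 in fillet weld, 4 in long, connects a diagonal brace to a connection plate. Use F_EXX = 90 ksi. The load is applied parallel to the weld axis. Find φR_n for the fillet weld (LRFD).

φR_n ≈ 43 kips

Effective throat t_e = 0.707 × 0.375 = 0.2651 in.
Total length L = 4 in; A_we = 0.2651 × 4 = 1.06 in².
F_nw = 0.6 F_EXX = 0.6 × 90 = 54 ksi.
φR_n = 0.75 × 54 × 1.06 = 42.95 kips.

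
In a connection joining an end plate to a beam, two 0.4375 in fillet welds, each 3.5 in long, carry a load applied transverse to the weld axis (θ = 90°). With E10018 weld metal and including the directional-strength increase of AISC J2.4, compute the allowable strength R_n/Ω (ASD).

R_n/Ω ≈ 97.4 kip

E100XX → F_EXX = 100 ksi.
t_e = 0.707 × 0.4375 = 0.3093 in; A_we = 0.3093 × 7 = 2.165 in².
Directional factor: 1.0 + 0.5 sin^1.5(90°) = 1.5.
F_nw = 0.6 × 100 × 1.5 = 90 ksi.
R_n/Ω = (90 × 2.165) / 2.0 = 97.43 kip.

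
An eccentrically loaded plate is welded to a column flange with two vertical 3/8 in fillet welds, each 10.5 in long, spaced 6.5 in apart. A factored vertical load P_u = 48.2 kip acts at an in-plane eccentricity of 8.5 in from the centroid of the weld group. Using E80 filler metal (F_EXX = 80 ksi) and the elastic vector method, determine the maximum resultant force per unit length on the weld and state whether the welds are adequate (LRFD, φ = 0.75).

f_max ≈ 7.56 kip/in; adequate

Total weld length L_w = 21 in. Treat welds as unit-width lines.
Polar moment about centroid: J = 2[d³/12 + d(b/2)²] = 2[10.5³/12 + 10.5×3.25²] = 414.8 in³.
Direct shear f_v = P/L_w = 48.2 / 21 = 2.295 kip/in (vertical).
Torsion M = P·e = 48.2 × 8.5 = 409.7 kip·in.
Critical point at (x, y) = (3.25, 5.25) from centroid. f_tx = M·y/J = 5.186 kip/in; f_ty = M·x/J = 3.21 kip/in.
Resultant f_max = √[f_tx² + (f_v + f_ty)²] = √[5.186² + (2.295 + 3.21)²] = 7.564 kip/in.
Capacity per unit length: φr_n = 0.75 × 0.6 × 80 × (0.707 × 0.375) = 9.544 kip/in.
7.564 ≤ 9.544 → adequate.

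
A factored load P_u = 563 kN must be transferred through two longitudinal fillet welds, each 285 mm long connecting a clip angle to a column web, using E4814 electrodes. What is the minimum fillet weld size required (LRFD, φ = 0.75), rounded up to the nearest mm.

E48XX → F_EXX = 480 MPa.
Total weld length L = 570 mm.
Required throat t_e = P_u / (φ × 0.6 F_EXX × L) = 563 / (0.75 × 0.6 × 480 × 570 × 10⁻³) = 4.573 mm.
Required leg w = t_e / 0.707 = 6.468 mm → use 7 mm.

w = 7 mm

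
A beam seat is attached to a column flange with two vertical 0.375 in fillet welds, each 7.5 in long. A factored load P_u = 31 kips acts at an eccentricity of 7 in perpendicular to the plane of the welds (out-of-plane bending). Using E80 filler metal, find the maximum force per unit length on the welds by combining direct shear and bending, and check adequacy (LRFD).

f_max ≈ 11.8 kip/in; NOT adequate

E80XX → F_EXX = 80 ksi.
L_w = 2 × 7.5 = 15 in; section modulus (unit throat) S = 2 × L²/6 = 18.75 in².
Direct shear f_v = P/L_w = 31/15 = 2.067 kip/in.
Moment M = P × e = 31 × 7 = 217 kip·in; bending f_b = M/S = 11.57 kip/in.
f_max = √(f_v² + f_b²) = √(2.067² + 11.57²) = 11.76 kip/in.
φr_n = 0.75 × 0.6 × 80 × (0.707 × 0.375) = 9.544 kip/in → NOT adequate.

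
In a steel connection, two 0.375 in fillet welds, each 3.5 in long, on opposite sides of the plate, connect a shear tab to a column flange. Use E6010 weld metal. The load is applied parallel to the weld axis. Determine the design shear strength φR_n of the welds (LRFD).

φR_n ≈ 50.1 kips

E60XX → F_EXX = 60 ksi.
Effective throat t_e = 0.707 × 0.375 = 0.2651 in.
Total length L = 7 in; A_we = 0.2651 × 7 = 1.856 in².
F_nw = 0.6 F_EXX = 0.6 × 60 = 36 ksi.
φR_n = 0.75 × 36 × 1.856 = 50.11 kips.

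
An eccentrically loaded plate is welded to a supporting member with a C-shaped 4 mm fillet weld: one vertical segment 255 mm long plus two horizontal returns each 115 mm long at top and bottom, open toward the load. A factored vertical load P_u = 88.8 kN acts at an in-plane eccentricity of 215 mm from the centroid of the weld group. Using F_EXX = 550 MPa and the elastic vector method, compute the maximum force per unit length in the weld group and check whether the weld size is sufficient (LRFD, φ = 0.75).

f_max ≈ 634 N/mm; adequate

Total weld length L_w = 485 mm. Treat welds as unit-width lines.
Centroid: x̄ = 2×115×57.5 / 485 = 27.27 mm from the vertical weld.
Polar moment about centroid: J = I_x + I_y = [255³/12 + 2×115×127.5²] + [255×27.27² + 2(115³/12 + 115×30.23²)] = 5774000 mm³.
Direct shear f_v = P/L_w = 88.8×10³ / 485 = 183.1 N/mm (vertical).
Torsion M = P·e = 88.8×10³ × 215 = 19092000 N·mm.
Critical point at (x, y) = (87.73, 127.5) from centroid. f_tx = M·y/J = 421.6 N/mm; f_ty = M·x/J = 290.1 N/mm.
Resultant f_max = √[f_tx² + (f_v + f_ty)²] = √[421.6² + (183.1 + 290.1)²] = 633.7 N/mm.
Capacity per unit length: φr_n = 0.75 × 0.6 × 550 × (0.707 × 4) = 699.9 N/mm.
633.7 ≤ 699.9 → adequate.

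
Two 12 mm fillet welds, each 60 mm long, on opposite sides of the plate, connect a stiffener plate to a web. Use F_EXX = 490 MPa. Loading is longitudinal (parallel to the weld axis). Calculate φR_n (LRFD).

Effective throat t_e = 0.707 × 12 = 8.484 mm.
Total length L = 120 mm; A_we = 8.484 × 120 = 1018 mm².
F_nw = 0.6 F_EXX = 0.6 × 490 = 294 MPa.
φR_n = 0.75 × 294 × 1018 × 10⁻³ = 224.5 kN.

φR_n ≈ 224 kN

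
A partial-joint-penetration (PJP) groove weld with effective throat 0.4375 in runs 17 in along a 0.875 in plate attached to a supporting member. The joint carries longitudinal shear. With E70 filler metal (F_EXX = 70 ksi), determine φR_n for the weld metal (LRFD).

φR_n ≈ 234 kip

Effective throat (given) t_e = 0.4375 in.
A_we = 0.4375 × 17 = 7.438 in².
F_nw = 0.6 F_EXX = 42 ksi.
φR_n = 0.75 × 42 × 7.438 = 234.3 kip.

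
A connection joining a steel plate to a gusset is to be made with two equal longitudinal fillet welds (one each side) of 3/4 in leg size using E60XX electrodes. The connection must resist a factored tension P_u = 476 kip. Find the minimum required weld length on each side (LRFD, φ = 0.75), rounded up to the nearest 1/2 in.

L = 17 in on each side

E60XX → F_EXX = 60 ksi.
Throat t_e = 0.707 × 0.75 = 0.5302 in.
φr_n = 0.75 × 0.6 × 60 × 0.5302 = 14.32 kip/in.
L_req = P_u / φr_n = 476 / 14.32 = 33.25 in total.
Per side: 33.25 / 2 = 16.62 in.
Round up → use L = 17 in on each side.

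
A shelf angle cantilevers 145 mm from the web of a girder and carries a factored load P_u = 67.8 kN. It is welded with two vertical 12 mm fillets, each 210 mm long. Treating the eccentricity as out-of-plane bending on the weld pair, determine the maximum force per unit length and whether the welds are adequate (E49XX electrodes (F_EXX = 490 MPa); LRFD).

L_w = 2 × 210 = 420 mm; section modulus (unit throat) S = 2 × L²/6 = 14700 mm².
Direct shear f_v = P/L_w = 67.8×10³/420 = 161.4 N/mm.
Moment M = P × e = 67.8×10³ × 145 = 9831000 N·mm; bending f_b = M/S = 668.8 N/mm.
f_max = √(f_v² + f_b²) = √(161.4² + 668.8²) = 688 N/mm.
φr_n = 0.75 × 0.6 × 490 × (0.707 × 12) = 1871 N/mm → adequate.

f_max ≈ 688 N/mm; adequate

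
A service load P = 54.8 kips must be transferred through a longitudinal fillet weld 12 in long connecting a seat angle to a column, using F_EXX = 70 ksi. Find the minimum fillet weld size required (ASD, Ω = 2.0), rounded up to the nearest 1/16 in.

Total weld length L = 12 in.
Required throat t_e = P × Ω / (0.6 F_EXX × L) = 54.8 × 2.0 / (0.6 × 70 × 12) = 0.2175 in.
Required leg w = t_e / 0.707 = 0.3076 in → use 5/16 in.

w = 5/16 in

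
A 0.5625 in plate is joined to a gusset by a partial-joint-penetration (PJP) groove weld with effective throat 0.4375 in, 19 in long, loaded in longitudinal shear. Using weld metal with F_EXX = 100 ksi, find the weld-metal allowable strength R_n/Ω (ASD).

Effective throat (given) t_e = 0.4375 in.
A_we = 0.4375 × 19 = 8.312 in².
F_nw = 0.6 F_EXX = 60 ksi.
R_n/Ω = (60 × 8.312) / 2.0 = 249.4 kip.

R_n/Ω ≈ 249 kip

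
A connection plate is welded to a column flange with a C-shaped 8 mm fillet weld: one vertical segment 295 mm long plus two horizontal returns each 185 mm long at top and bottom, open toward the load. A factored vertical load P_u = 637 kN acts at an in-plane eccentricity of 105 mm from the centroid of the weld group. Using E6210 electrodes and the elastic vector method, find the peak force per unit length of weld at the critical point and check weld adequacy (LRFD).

E62XX → F_EXX = 620 MPa.
Total weld length L_w = 665 mm. Treat welds as unit-width lines.
Centroid: x̄ = 2×185×92.5 / 665 = 51.47 mm from the vertical weld.
Polar moment about centroid: J = I_x + I_y = [295³/12 + 2×185×147.5²] + [295×51.47² + 2(185³/12 + 185×41.03²)] = 12650000 mm³.
Direct shear f_v = P/L_w = 637×10³ / 665 = 957.9 N/mm (vertical).
Torsion M = P·e = 637×10³ × 105 = 66885000 N·mm.
Critical point at (x, y) = (133.5, 147.5) from centroid. f_tx = M·y/J = 780 N/mm; f_ty = M·x/J = 706.1 N/mm.
Resultant f_max = √[f_tx² + (f_v + f_ty)²] = √[780² + (957.9 + 706.1)²] = 1838 N/mm.
Capacity per unit length: φr_n = 0.75 × 0.6 × 620 × (0.707 × 8) = 1578 N/mm.
1838 > 1578 → NOT adequate.

f_max ≈ 1840 N/mm; NOT adequate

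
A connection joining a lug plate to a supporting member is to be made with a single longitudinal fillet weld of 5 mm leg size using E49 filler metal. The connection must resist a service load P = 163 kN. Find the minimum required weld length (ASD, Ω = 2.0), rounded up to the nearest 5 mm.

E49XX → F_EXX = 490 MPa.
Throat t_e = 0.707 × 5 = 3.535 mm.
r_n/Ω = (0.6 × 490 × 3.535) / 2.0 = 519.6 N/mm = 0.5196 kN/mm.
L_req = P / (r_n/Ω) = 163 / 0.5196 = 313.7 mm total.
Round up → use L = 315 mm.

L = 315 mm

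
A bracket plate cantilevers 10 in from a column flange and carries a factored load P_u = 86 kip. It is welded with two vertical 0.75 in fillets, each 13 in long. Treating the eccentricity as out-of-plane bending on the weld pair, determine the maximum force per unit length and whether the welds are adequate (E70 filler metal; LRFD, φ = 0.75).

E70XX → F_EXX = 70 ksi.
L_w = 2 × 13 = 26 in; section modulus (unit throat) S = 2 × L²/6 = 56.33 in².
Direct shear f_v = P/L_w = 86/26 = 3.308 kip/in.
Moment M = P × e = 86 × 10 = 860 kip·in; bending f_b = M/S = 15.27 kip/in.
f_max = √(f_v² + f_b²) = √(3.308² + 15.27²) = 15.62 kip/in.
φr_n = 0.75 × 0.6 × 70 × (0.707 × 0.75) = 16.7 kip/in → adequate.

f_max ≈ 15.6 kip/in; adequate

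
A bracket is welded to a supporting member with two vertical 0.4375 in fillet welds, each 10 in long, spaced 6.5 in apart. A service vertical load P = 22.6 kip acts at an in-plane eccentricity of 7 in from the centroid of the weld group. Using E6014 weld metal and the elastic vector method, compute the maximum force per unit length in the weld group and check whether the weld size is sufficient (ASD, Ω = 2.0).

f_max ≈ 3.25 kip/in; adequate

E60XX → F_EXX = 60 ksi.
Total weld length L_w = 20 in. Treat welds as unit-width lines.
Polar moment about centroid: J = 2[d³/12 + d(b/2)²] = 2[10³/12 + 10×3.25²] = 377.9 in³.
Direct shear f_v = P/L_w = 22.6 / 20 = 1.13 kip/in (vertical).
Torsion M = P·e = 22.6 × 7 = 158.2 kip·in.
Critical point at (x, y) = (3.25, 5) from centroid. f_tx = M·y/J = 2.093 kip/in; f_ty = M·x/J = 1.36 kip/in.
Resultant f_max = √[f_tx² + (f_v + f_ty)²] = √[2.093² + (1.13 + 1.36)²] = 3.253 kip/in.
Capacity per unit length: r_n/Ω = (1/2.0) × 0.6 × 60 × (0.707 × 0.4375) = 5.568 kip/in.
3.253 ≤ 5.568 → adequate.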